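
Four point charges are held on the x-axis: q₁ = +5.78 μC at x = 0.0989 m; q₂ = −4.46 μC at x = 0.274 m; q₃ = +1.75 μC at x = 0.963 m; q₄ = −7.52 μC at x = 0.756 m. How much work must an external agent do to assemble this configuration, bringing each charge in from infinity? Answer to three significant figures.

-1.86 J

The work to assemble the configuration equals its total potential energy, U = Σ kqᵢqⱼ/rᵢⱼ over all pairs.
Pair separations: r₁₂ = 0.175 m, r₁₃ = 0.864 m, r₁₄ = 0.657 m, r₂₃ = 0.689 m, r₂₄ = 0.482 m, r₃₄ = 0.207 m.
Summing all 6 pair terms gives U = -1.86 J.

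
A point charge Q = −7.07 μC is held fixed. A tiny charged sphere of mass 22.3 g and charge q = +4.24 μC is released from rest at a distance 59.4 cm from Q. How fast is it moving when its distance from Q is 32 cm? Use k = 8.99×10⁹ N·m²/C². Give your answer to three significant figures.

Only the electrostatic force acts, so mechanical energy is conserved: ½mv² = U₁ − U₂ = kQq(1/r₁ − 1/r₂).
U₁ − U₂ = (8.99×10⁹ N·m²/C²)(-7.07×10⁻⁶ C)(4.24×10⁻⁶ C)(1/0.594 − 1/0.320) = 0.388 J.
v = √(2·0.388/0.0223) = 5.90 m/s.

5.90 m/s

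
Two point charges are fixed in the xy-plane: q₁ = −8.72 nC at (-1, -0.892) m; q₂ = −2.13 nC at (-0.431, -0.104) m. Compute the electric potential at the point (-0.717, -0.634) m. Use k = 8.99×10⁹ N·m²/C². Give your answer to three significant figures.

-237 V

Electric potential is a scalar, so the contributions from each charge add algebraically: V = Σ kqᵢ/rᵢ.
Distances from the field point to each charge: r₁ = 0.383 m, r₂ = 0.602 m.
V = k[(-8.72×10⁻⁹)/(0.383) + (-2.13×10⁻⁹)/(0.602)] = -237 V.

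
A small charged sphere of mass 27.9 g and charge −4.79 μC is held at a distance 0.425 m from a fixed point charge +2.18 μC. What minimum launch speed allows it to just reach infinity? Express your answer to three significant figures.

To just escape, total mechanical energy must reach zero at infinity: ½mv²_min + U = 0, so ½mv²_min = −U = |kQq|/r.
|U| = |kQq|/r = (8.99×10⁹ N·m²/C²)(2.18×10⁻⁶)(4.79×10⁻⁶)/(0.425) = 0.221 J.
v_min = √(2|U|/m) = √(2·0.221/0.0279) = 3.98 m/s.

3.98 m/s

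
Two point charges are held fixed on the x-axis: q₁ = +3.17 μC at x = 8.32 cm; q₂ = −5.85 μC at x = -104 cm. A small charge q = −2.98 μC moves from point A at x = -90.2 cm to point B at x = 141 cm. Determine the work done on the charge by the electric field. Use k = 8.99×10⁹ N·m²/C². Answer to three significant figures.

1.05 J

The work done by the electric force is W_field = −ΔU = −q(V_B − V_A) = q(V_A − V_B).
At A: distances to the source charges are 0.985 m, 0.138 m; V_A = Σ kqᵢ/rᵢ = -3.52×10⁵ V.
At B: distances to the source charges are 1.33 m, 2.45 m; V_B = Σ kqᵢ/rᵢ = 13.1 V.
ΔV = V_B − V_A = 3.52×10⁵ V.
W_field = −qΔV = −(-2.98×10⁻⁶ C)(3.52×10⁵ V) = 1.05 J.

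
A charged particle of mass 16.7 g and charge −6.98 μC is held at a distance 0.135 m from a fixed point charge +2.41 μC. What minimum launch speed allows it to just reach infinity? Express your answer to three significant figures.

To just escape, total mechanical energy must reach zero at infinity: ½mv²_min + U = 0, so ½mv²_min = −U = |kQq|/r.
|U| = |kQq|/r = (8.99×10⁹ N·m²/C²)(2.41×10⁻⁶)(6.98×10⁻⁶)/(0.135) = 1.12 J.
v_min = √(2|U|/m) = √(2·1.12/0.0167) = 11.6 m/s.

11.6 m/s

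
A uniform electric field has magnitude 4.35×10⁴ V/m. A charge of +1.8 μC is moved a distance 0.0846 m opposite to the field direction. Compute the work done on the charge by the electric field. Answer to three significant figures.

The potential change for a displacement 0.0846 m opposite to the field direction is ΔV = +Ed = 3680 V.
W_field = −qΔV = -6.62×10⁻³ J.

-6.62×10⁻³ J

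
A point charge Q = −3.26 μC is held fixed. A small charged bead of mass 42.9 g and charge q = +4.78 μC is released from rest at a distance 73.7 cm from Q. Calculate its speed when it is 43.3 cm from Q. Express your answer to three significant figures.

Only the electrostatic force acts, so mechanical energy is conserved: ½mv² = U₁ − U₂ = kQq(1/r₁ − 1/r₂).
U₁ − U₂ = (8.99×10⁹ N·m²/C²)(-3.26×10⁻⁶ C)(4.78×10⁻⁶ C)(1/0.737 − 1/0.433) = 0.133 J.
v = √(2·0.133/0.0429) = 2.49 m/s.

2.49 m/s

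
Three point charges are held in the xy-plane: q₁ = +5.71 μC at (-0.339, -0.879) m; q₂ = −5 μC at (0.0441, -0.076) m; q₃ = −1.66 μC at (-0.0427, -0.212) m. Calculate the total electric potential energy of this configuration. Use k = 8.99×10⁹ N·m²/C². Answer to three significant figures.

0.0572 J

The work to assemble the configuration equals its total potential energy, U = Σ kqᵢqⱼ/rᵢⱼ over all pairs.
Pair separations: r₁₂ = 0.890 m, r₁₃ = 0.730 m, r₂₃ = 0.161 m.
U = (-0.288) + (-0.117) + (0.462) = 0.0572 J.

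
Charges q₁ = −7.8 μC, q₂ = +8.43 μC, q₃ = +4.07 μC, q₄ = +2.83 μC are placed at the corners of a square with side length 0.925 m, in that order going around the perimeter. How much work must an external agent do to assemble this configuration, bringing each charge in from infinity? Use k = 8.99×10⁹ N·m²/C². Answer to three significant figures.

-0.462 J

The work to assemble the configuration equals its total potential energy, U = Σ kqᵢqⱼ/rᵢⱼ over all pairs.
The four side pairs have separation 0.925 m and the two diagonal pairs 1.31 m.
Summing all 6 pair terms gives U = -0.462 J.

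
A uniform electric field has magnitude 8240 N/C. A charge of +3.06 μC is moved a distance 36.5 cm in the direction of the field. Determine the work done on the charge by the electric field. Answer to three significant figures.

The potential change for a displacement 36.5 cm in the direction of the field is ΔV = −Ed = -3010 V.
W_field = −qΔV = 9.20×10⁻³ J.

9.20×10⁻³ J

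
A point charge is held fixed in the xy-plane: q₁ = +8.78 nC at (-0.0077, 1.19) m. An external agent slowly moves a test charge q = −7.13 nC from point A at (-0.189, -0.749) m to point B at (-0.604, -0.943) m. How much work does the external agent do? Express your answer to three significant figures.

3.49×10⁻⁸ J

For quasistatic motion the external work equals the change in potential energy: W_ext = qΔV = q(V_B − V_A).
At A: distance to the source charge is 1.95 m; V_A = kq₁/r = 40.5 V.
At B: distance to the source charge is 2.21 m; V_B = kq₁/r = 35.6 V.
ΔV = V_B − V_A = -4.89 V.
W_ext = qΔV = (-7.13×10⁻⁹ C)(-4.89 V) = 3.49×10⁻⁸ J.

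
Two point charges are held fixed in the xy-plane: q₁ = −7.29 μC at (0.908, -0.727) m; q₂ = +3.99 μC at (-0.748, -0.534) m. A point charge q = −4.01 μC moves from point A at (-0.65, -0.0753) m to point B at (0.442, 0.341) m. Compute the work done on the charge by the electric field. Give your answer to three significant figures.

-0.279 J

The work done by the electric force is W_field = −ΔU = −q(V_B − V_A) = q(V_A − V_B).
At A: distances to the source charges are 1.69 m, 0.469 m; V_A = Σ kqᵢ/rᵢ = 3.77×10⁴ V.
At B: distances to the source charges are 1.17 m, 1.48 m; V_B = Σ kqᵢ/rᵢ = -3.20×10⁴ V.
ΔV = V_B − V_A = -6.96×10⁴ V.
W_field = −qΔV = −(-4.01×10⁻⁶ C)(-6.96×10⁴ V) = -0.279 J.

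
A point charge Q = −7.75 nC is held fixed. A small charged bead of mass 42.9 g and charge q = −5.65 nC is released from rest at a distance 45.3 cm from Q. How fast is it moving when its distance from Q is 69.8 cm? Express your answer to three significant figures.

3.77×10⁻³ m/s

Only the electrostatic force acts, so mechanical energy is conserved: ½mv² = U₁ − U₂ = kQq(1/r₁ − 1/r₂).
U₁ − U₂ = (8.99×10⁹ N·m²/C²)(-7.75×10⁻⁹ C)(-5.65×10⁻⁹ C)(1/0.453 − 1/0.698) = 3.05×10⁻⁷ J.
v = √(2·3.05×10⁻⁷/0.0429) = 3.77×10⁻³ m/s.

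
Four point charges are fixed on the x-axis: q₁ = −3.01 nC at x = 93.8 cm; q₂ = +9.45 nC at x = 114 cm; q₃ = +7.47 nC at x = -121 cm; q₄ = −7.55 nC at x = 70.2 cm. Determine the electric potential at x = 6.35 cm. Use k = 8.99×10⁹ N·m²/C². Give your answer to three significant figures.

Electric potential is a scalar, so the contributions from each charge add algebraically: V = Σ kqᵢ/rᵢ.
Distances from the field point to each charge: r₁ = 0.874 m, r₂ = 1.08 m, r₃ = 1.27 m, r₄ = 0.639 m.
V = k[(-3.01×10⁻⁹)/(0.874) + (9.45×10⁻⁹)/(1.08) + (7.47×10⁻⁹)/(1.27) + (-7.55×10⁻⁹)/(0.639)] = -5.60 V.

-5.60 V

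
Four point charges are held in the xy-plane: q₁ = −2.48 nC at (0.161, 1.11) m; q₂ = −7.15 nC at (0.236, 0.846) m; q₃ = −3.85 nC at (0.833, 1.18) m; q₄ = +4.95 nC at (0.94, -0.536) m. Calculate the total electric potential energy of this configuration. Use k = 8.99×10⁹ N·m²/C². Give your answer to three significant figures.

7.04×10⁻⁷ J

The assembly work is the sum of pairwise potential energies, U = Σ_{i<j} kqᵢqⱼ/rᵢⱼ.
Pair separations: r₁₂ = 0.274 m, r₁₃ = 0.676 m, r₁₄ = 1.82 m, r₂₃ = 0.684 m, r₂₄ = 1.55 m, r₃₄ = 1.72 m.
Summing all 6 pair terms gives U = 7.04×10⁻⁷ J.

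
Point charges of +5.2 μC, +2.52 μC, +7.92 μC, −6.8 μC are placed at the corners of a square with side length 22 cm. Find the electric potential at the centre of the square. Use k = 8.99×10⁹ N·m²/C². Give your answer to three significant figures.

Electric potential is a scalar, so the contributions from each charge add algebraically: V = Σ kqᵢ/rᵢ.
The distance from each corner to the centre is a√2/2 = 0.156 m.
V = k[(5.20×10⁻⁶)/(0.156) + (2.52×10⁻⁶)/(0.156) + (7.92×10⁻⁶)/(0.156) + (-6.80×10⁻⁶)/(0.156)] = 5.11×10⁵ V.

5.11×10⁵ V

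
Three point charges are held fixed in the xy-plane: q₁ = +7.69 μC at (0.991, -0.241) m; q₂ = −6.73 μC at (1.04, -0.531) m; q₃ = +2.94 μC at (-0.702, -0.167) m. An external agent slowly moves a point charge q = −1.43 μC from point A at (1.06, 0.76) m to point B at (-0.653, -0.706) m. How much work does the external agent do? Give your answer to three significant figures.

For quasistatic motion the external work equals the change in potential energy: W_ext = qΔV = q(V_B − V_A).
At A: distances to the source charges are 1.00 m, 1.29 m, 1.99 m; V_A = Σ kqᵢ/rᵢ = 3.53×10⁴ V.
At B: distances to the source charges are 1.71 m, 1.70 m, 0.541 m; V_B = Σ kqᵢ/rᵢ = 5.38×10⁴ V.
ΔV = V_B − V_A = 1.84×10⁴ V.
W_ext = qΔV = (-1.43×10⁻⁶ C)(1.84×10⁴ V) = -0.0264 J.

-0.0264 J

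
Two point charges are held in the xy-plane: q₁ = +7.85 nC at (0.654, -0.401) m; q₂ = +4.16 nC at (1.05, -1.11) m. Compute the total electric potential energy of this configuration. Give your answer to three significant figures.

The assembly work is the sum of pairwise potential energies, U = Σ_{i<j} kqᵢqⱼ/rᵢⱼ.
Pair separations: r₁₂ = 0.812 m.
U = (3.62×10⁻⁷) = 3.62×10⁻⁷ J.

3.62×10⁻⁷ J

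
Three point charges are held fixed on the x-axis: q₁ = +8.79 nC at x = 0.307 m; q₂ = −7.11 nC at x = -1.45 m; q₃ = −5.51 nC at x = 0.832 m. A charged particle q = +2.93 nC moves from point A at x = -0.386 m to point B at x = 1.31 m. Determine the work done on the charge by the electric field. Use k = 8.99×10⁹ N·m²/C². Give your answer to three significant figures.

1.80×10⁻⁷ J

The work done by the electric force is W_field = −ΔU = −q(V_B − V_A) = q(V_A − V_B).
At A: distances to the source charges are 0.693 m, 1.06 m, 1.22 m; V_A = Σ kqᵢ/rᵢ = 13.3 V.
At B: distances to the source charges are 1.00 m, 2.76 m, 0.478 m; V_B = Σ kqᵢ/rᵢ = -48.0 V.
ΔV = V_B − V_A = -61.3 V.
W_field = −qΔV = −(2.93×10⁻⁹ C)(-61.3 V) = 1.80×10⁻⁷ J.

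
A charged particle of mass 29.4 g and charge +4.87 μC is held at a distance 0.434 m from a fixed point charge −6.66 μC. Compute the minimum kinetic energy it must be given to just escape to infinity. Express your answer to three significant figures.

0.672 J

To just escape, total mechanical energy must reach zero at infinity: ½mv²_min + U = 0, so ½mv²_min = −U = |kQq|/r.
|U| = |kQq|/r = (8.99×10⁹ N·m²/C²)(6.66×10⁻⁶)(4.87×10⁻⁶)/(0.434) = 0.672 J.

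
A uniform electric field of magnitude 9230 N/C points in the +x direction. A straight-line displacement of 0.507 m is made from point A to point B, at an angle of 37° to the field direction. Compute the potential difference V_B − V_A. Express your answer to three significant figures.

Only the component of displacement along E changes the potential: ΔV = −E·d·cosθ.
ΔV = −(9230 V/m)(0.507 m)cos37° = -3740 V.

-3740 V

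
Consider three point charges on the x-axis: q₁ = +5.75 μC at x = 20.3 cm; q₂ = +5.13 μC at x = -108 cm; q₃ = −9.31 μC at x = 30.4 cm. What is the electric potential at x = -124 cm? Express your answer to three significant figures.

2.70×10⁵ V

The total potential is the scalar sum of each charge's contribution, V = Σ kqᵢ/rᵢ.
Distances from the field point to each charge: r₁ = 1.44 m, r₂ = 0.160 m, r₃ = 1.54 m.
V = k[(5.75×10⁻⁶)/(1.44) + (5.13×10⁻⁶)/(0.160) + (-9.31×10⁻⁶)/(1.54)] = 2.70×10⁵ V.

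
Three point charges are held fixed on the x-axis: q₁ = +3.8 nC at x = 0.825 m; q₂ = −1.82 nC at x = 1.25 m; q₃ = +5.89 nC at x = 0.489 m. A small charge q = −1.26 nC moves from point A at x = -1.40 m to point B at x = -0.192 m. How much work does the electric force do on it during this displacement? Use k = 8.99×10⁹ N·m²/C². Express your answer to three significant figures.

The work done by the electric force is W_field = −ΔU = −q(V_B − V_A) = q(V_A − V_B).
At A: distances to the source charges are 2.22 m, 2.65 m, 1.89 m; V_A = Σ kqᵢ/rᵢ = 37.2 V.
At B: distances to the source charges are 1.02 m, 1.44 m, 0.681 m; V_B = Σ kqᵢ/rᵢ = 100 V.
ΔV = V_B − V_A = 62.8 V.
W_field = −qΔV = −(-1.26×10⁻⁹ C)(62.8 V) = 7.91×10⁻⁸ J.

7.91×10⁻⁸ J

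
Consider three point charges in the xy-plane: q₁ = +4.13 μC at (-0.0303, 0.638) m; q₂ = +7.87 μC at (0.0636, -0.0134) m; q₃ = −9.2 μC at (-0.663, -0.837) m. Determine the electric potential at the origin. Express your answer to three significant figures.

1.07×10⁶ V

Electric potential is a scalar, so the contributions from each charge add algebraically: V = Σ kqᵢ/rᵢ.
Distances from the field point to each charge: r₁ = 0.639 m, r₂ = 0.0650 m, r₃ = 1.07 m.
V = k[(4.13×10⁻⁶)/(0.639) + (7.87×10⁻⁶)/(0.0650) + (-9.20×10⁻⁶)/(1.07)] = 1.07×10⁶ V.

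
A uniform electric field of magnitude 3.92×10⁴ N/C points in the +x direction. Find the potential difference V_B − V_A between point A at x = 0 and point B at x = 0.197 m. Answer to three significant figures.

In a uniform field, potential decreases in the direction of E: V_B − V_A = −E·Δx.
V_B − V_A = −(3.92×10⁴ V/m)(0.197 m) = -7720 V.

-7720 V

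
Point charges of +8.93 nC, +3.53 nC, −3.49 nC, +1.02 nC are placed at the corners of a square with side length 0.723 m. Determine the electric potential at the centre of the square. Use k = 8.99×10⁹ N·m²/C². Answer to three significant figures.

The total potential is the scalar sum of each charge's contribution, V = Σ kqᵢ/rᵢ.
The distance from each corner to the centre is a√2/2 = 0.511 m.
V = k[(8.93×10⁻⁹)/(0.511) + (3.53×10⁻⁹)/(0.511) + (-3.49×10⁻⁹)/(0.511) + (1.02×10⁻⁹)/(0.511)] = 176 V.

176 V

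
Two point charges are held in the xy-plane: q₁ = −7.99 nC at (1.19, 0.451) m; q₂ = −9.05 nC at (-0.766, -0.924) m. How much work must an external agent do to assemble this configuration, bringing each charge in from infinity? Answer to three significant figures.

2.72×10⁻⁷ J

The assembly work is the sum of pairwise potential energies, U = Σ_{i<j} kqᵢqⱼ/rᵢⱼ.
Pair separations: r₁₂ = 2.39 m.
U = (2.72×10⁻⁷) = 2.72×10⁻⁷ J.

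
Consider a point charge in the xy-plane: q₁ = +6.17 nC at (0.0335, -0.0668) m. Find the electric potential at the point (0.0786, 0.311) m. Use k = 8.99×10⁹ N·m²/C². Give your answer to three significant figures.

Electric potential is a scalar, so the contributions from each charge add algebraically: V = Σ kqᵢ/rᵢ.
Distances from the field point to each charge: r₁ = 0.380 m.
V = k[(6.17×10⁻⁹)/(0.380)] = 146 V.

146 V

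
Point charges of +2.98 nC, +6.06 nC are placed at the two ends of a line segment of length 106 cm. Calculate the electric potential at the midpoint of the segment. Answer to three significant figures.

153 V

The total potential is the scalar sum of each charge's contribution, V = Σ kqᵢ/rᵢ.
Each charge is 0.530 m from the midpoint.
V = k[(2.98×10⁻⁹)/(0.530) + (6.06×10⁻⁹)/(0.530)] = 153 V.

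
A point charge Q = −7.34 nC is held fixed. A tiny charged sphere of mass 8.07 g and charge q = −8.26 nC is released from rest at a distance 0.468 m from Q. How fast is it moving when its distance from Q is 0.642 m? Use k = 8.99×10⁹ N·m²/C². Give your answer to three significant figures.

Only the electrostatic force acts, so mechanical energy is conserved: ½mv² = U₁ − U₂ = kQq(1/r₁ − 1/r₂).
U₁ − U₂ = (8.99×10⁹ N·m²/C²)(-7.34×10⁻⁹ C)(-8.26×10⁻⁹ C)(1/0.468 − 1/0.642) = 3.16×10⁻⁷ J.
v = √(2·3.16×10⁻⁷/8.07×10⁻³) = 8.84×10⁻³ m/s.

8.84×10⁻³ m/s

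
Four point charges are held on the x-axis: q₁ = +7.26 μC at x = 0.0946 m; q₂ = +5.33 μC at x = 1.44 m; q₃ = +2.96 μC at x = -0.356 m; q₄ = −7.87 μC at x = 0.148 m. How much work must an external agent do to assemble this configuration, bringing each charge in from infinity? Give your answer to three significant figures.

The assembly work is the sum of pairwise potential energies, U = Σ_{i<j} kqᵢqⱼ/rᵢⱼ.
Pair separations: r₁₂ = 1.35 m, r₁₃ = 0.451 m, r₁₄ = 0.0534 m, r₂₃ = 1.80 m, r₂₄ = 1.29 m, r₃₄ = 0.504 m.
Summing all 6 pair terms gives U = -9.56 J.

-9.56 J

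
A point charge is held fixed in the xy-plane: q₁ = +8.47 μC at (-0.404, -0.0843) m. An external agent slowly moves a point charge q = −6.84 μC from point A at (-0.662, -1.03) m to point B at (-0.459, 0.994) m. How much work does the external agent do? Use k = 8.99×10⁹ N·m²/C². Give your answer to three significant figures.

0.0489 J

For quasistatic motion the external work equals the change in potential energy: W_ext = qΔV = q(V_B − V_A).
At A: distance to the source charge is 0.980 m; V_A = kq₁/r = 7.77×10⁴ V.
At B: distance to the source charge is 1.08 m; V_B = kq₁/r = 7.05×10⁴ V.
ΔV = V_B − V_A = -7150 V.
W_ext = qΔV = (-6.84×10⁻⁶ C)(-7150 V) = 0.0489 J.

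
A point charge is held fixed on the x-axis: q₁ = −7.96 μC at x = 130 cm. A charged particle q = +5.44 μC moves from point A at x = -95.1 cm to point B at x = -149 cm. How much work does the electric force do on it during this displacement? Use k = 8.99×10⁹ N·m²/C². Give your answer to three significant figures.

-0.0334 J

The work done by the electric force is W_field = −ΔU = −q(V_B − V_A) = q(V_A − V_B).
At A: distance to the source charge is 2.25 m; V_A = kq₁/r = -3.18×10⁴ V.
At B: distance to the source charge is 2.79 m; V_B = kq₁/r = -2.56×10⁴ V.
ΔV = V_B − V_A = 6140 V.
W_field = −qΔV = −(5.44×10⁻⁶ C)(6140 V) = -0.0334 J.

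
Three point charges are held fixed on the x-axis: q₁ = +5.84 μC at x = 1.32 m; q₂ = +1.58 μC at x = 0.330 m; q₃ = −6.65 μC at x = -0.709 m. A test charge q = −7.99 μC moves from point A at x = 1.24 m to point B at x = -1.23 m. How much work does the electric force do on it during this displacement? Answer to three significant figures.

-5.80 J

The work done by the electric force is W_field = −ΔU = −q(V_B − V_A) = q(V_A − V_B).
At A: distances to the source charges are 0.0800 m, 0.910 m, 1.95 m; V_A = Σ kqᵢ/rᵢ = 6.41×10⁵ V.
At B: distances to the source charges are 2.55 m, 1.56 m, 0.521 m; V_B = Σ kqᵢ/rᵢ = -8.51×10⁴ V.
ΔV = V_B − V_A = -7.26×10⁵ V.
W_field = −qΔV = −(-7.99×10⁻⁶ C)(-7.26×10⁵ V) = -5.80 J.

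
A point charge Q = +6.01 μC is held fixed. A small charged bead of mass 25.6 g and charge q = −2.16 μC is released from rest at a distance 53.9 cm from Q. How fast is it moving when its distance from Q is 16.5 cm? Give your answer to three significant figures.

6.19 m/s

Only the electrostatic force acts, so mechanical energy is conserved: ½mv² = U₁ − U₂ = kQq(1/r₁ − 1/r₂).
U₁ − U₂ = (8.99×10⁹ N·m²/C²)(6.01×10⁻⁶ C)(-2.16×10⁻⁶ C)(1/0.539 − 1/0.165) = 0.491 J.
v = √(2·0.491/0.0256) = 6.19 m/s.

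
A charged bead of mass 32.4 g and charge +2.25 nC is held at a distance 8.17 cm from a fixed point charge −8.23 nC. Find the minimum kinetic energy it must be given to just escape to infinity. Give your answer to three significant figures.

2.04×10⁻⁶ J

To just escape, total mechanical energy must reach zero at infinity: ½mv²_min + U = 0, so ½mv²_min = −U = |kQq|/r.
|U| = |kQq|/r = (8.99×10⁹ N·m²/C²)(8.23×10⁻⁹)(2.25×10⁻⁹)/(0.0817) = 2.04×10⁻⁶ J.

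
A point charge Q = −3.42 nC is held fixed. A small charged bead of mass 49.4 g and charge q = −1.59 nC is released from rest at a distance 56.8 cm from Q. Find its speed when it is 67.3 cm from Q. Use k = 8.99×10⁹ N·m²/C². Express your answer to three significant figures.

7.37×10⁻⁴ m/s

Only the electrostatic force acts, so mechanical energy is conserved: ½mv² = U₁ − U₂ = kQq(1/r₁ − 1/r₂).
U₁ − U₂ = (8.99×10⁹ N·m²/C²)(-3.42×10⁻⁹ C)(-1.59×10⁻⁹ C)(1/0.568 − 1/0.673) = 1.34×10⁻⁸ J.
v = √(2·1.34×10⁻⁸/0.0494) = 7.37×10⁻⁴ m/s.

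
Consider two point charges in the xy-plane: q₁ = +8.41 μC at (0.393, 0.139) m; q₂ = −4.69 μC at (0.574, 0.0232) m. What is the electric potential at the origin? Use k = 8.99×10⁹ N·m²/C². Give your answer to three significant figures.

1.08×10⁵ V

Electric potential is a scalar, so the contributions from each charge add algebraically: V = Σ kqᵢ/rᵢ.
Distances from the field point to each charge: r₁ = 0.417 m, r₂ = 0.574 m.
V = k[(8.41×10⁻⁶)/(0.417) + (-4.69×10⁻⁶)/(0.574)] = 1.08×10⁵ V.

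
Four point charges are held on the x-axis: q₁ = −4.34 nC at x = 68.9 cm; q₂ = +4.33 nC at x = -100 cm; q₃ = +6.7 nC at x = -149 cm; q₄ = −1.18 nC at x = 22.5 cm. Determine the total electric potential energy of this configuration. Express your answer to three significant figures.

The work to assemble the configuration equals its total potential energy, U = Σ kqᵢqⱼ/rᵢⱼ over all pairs.
Pair separations: r₁₂ = 1.69 m, r₁₃ = 2.18 m, r₁₄ = 0.464 m, r₂₃ = 0.490 m, r₂₄ = 1.23 m, r₃₄ = 1.72 m.
Summing all 6 pair terms gives U = 3.33×10⁻⁷ J.

3.33×10⁻⁷ J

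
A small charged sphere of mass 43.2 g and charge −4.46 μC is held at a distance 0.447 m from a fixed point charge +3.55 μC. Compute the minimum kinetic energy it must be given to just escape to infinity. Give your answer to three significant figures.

To just escape, total mechanical energy must reach zero at infinity: ½mv²_min + U = 0, so ½mv²_min = −U = |kQq|/r.
|U| = |kQq|/r = (8.99×10⁹ N·m²/C²)(3.55×10⁻⁶)(4.46×10⁻⁶)/(0.447) = 0.318 J.

0.318 J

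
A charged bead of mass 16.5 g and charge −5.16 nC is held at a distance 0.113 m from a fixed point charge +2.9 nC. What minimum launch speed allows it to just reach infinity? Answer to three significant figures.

To just escape, total mechanical energy must reach zero at infinity: ½mv²_min + U = 0, so ½mv²_min = −U = |kQq|/r.
|U| = |kQq|/r = (8.99×10⁹ N·m²/C²)(2.90×10⁻⁹)(5.16×10⁻⁹)/(0.113) = 1.19×10⁻⁶ J.
v_min = √(2|U|/m) = √(2·1.19×10⁻⁶/0.0165) = 0.0120 m/s.

0.0120 m/s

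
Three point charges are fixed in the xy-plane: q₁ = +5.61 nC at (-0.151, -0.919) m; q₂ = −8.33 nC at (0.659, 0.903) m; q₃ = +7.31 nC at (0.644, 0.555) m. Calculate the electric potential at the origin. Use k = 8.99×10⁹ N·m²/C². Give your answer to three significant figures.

64.5 V

The total potential is the scalar sum of each charge's contribution, V = Σ kqᵢ/rᵢ.
Distances from the field point to each charge: r₁ = 0.931 m, r₂ = 1.12 m, r₃ = 0.850 m.
V = k[(5.61×10⁻⁹)/(0.931) + (-8.33×10⁻⁹)/(1.12) + (7.31×10⁻⁹)/(0.850)] = 64.5 V.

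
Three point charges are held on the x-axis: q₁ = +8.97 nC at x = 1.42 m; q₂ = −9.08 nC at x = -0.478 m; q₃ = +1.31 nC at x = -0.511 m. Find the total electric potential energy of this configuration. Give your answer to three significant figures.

-3.57×10⁻⁶ J

The assembly work is the sum of pairwise potential energies, U = Σ_{i<j} kqᵢqⱼ/rᵢⱼ.
Pair separations: r₁₂ = 1.90 m, r₁₃ = 1.93 m, r₂₃ = 0.0330 m.
U = (-3.86×10⁻⁷) + (5.47×10⁻⁸) + (-3.24×10⁻⁶) = -3.57×10⁻⁶ J.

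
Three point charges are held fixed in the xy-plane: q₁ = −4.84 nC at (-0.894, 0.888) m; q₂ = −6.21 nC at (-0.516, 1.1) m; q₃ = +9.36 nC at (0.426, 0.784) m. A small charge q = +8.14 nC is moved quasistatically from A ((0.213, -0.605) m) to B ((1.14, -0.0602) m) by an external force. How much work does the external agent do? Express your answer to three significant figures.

For quasistatic motion the external work equals the change in potential energy: W_ext = qΔV = q(V_B − V_A).
At A: distances to the source charges are 1.86 m, 1.85 m, 1.41 m; V_A = Σ kqᵢ/rᵢ = 6.36 V.
At B: distances to the source charges are 2.24 m, 2.02 m, 1.11 m; V_B = Σ kqᵢ/rᵢ = 29.1 V.
ΔV = V_B − V_A = 22.7 V.
W_ext = qΔV = (8.14×10⁻⁹ C)(22.7 V) = 1.85×10⁻⁷ J.

1.85×10⁻⁷ J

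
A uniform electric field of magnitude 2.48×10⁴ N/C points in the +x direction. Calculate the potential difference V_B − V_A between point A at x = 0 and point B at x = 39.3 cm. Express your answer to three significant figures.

-9750 V

In a uniform field, potential decreases in the direction of E: V_B − V_A = −E·Δx.
V_B − V_A = −(2.48×10⁴ V/m)(0.393 m) = -9750 V.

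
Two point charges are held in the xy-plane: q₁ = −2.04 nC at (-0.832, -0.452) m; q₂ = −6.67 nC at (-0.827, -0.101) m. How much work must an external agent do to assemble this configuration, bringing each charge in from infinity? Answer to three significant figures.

3.48×10⁻⁷ J

The assembly work is the sum of pairwise potential energies, U = Σ_{i<j} kqᵢqⱼ/rᵢⱼ.
Pair separations: r₁₂ = 0.351 m.
U = (3.48×10⁻⁷) = 3.48×10⁻⁷ J.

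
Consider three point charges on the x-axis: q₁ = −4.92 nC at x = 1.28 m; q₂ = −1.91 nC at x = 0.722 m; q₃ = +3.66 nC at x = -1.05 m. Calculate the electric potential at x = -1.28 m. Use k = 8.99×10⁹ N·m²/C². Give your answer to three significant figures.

The total potential is the scalar sum of each charge's contribution, V = Σ kqᵢ/rᵢ.
Distances from the field point to each charge: r₁ = 2.56 m, r₂ = 2.00 m, r₃ = 0.230 m.
V = k[(-4.92×10⁻⁹)/(2.56) + (-1.91×10⁻⁹)/(2.00) + (3.66×10⁻⁹)/(0.230)] = 117 V.

117 V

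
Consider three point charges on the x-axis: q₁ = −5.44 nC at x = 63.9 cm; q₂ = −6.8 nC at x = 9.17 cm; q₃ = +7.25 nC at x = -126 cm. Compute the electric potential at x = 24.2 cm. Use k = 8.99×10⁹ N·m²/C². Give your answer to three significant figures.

-487 V

Electric potential is a scalar, so the contributions from each charge add algebraically: V = Σ kqᵢ/rᵢ.
Distances from the field point to each charge: r₁ = 0.397 m, r₂ = 0.150 m, r₃ = 1.50 m.
V = k[(-5.44×10⁻⁹)/(0.397) + (-6.80×10⁻⁹)/(0.150) + (7.25×10⁻⁹)/(1.50)] = -487 V.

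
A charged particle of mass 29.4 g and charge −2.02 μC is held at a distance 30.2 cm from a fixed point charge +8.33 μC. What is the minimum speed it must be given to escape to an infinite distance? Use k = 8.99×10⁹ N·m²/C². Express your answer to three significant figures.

5.84 m/s

To just escape, total mechanical energy must reach zero at infinity: ½mv²_min + U = 0, so ½mv²_min = −U = |kQq|/r.
|U| = |kQq|/r = (8.99×10⁹ N·m²/C²)(8.33×10⁻⁶)(2.02×10⁻⁶)/(0.302) = 0.501 J.
v_min = √(2|U|/m) = √(2·0.501/0.0294) = 5.84 m/s.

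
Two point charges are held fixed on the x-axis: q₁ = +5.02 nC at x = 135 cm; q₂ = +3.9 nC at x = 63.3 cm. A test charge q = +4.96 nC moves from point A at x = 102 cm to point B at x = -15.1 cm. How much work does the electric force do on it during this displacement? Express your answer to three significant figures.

7.57×10⁻⁷ J

The work done by the electric force is W_field = −ΔU = −q(V_B − V_A) = q(V_A − V_B).
At A: distances to the source charges are 0.330 m, 0.387 m; V_A = Σ kqᵢ/rᵢ = 227 V.
At B: distances to the source charges are 1.50 m, 0.784 m; V_B = Σ kqᵢ/rᵢ = 74.8 V.
ΔV = V_B − V_A = -153 V.
W_field = −qΔV = −(4.96×10⁻⁹ C)(-153 V) = 7.57×10⁻⁷ J.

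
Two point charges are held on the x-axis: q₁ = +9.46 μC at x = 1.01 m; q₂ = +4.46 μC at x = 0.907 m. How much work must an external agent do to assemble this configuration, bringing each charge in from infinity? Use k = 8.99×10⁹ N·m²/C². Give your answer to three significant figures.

3.68 J

The assembly work is the sum of pairwise potential energies, U = Σ_{i<j} kqᵢqⱼ/rᵢⱼ.
Pair separations: r₁₂ = 0.103 m.
U = (3.68) = 3.68 J.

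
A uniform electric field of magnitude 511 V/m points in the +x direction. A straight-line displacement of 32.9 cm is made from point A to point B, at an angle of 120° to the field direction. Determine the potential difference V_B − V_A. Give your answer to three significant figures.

Only the component of displacement along E changes the potential: ΔV = −E·d·cosθ.
ΔV = −(511 V/m)(0.329 m)cos120° = 84.1 V.

84.1 V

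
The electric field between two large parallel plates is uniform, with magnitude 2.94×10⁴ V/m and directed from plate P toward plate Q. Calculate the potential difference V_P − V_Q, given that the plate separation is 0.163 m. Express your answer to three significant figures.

4790 V

In a uniform field, potential decreases in the direction of E: ΔV = −E·d for a displacement d parallel to E.
Going from Q to P is a displacement of 0.163 m opposite to the field, so V_P − V_Q = +Ed = 4790 V.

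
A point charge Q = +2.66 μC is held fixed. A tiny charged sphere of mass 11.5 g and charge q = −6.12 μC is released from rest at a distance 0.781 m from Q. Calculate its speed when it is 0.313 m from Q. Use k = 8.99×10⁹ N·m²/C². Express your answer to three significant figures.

Only the electrostatic force acts, so mechanical energy is conserved: ½mv² = U₁ − U₂ = kQq(1/r₁ − 1/r₂).
U₁ − U₂ = (8.99×10⁹ N·m²/C²)(2.66×10⁻⁶ C)(-6.12×10⁻⁶ C)(1/0.781 − 1/0.313) = 0.280 J.
v = √(2·0.280/0.0115) = 6.98 m/s.

6.98 m/s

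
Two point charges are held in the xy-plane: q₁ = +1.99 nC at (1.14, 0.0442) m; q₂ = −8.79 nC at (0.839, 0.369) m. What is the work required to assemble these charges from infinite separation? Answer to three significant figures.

The assembly work is the sum of pairwise potential energies, U = Σ_{i<j} kqᵢqⱼ/rᵢⱼ.
Pair separations: r₁₂ = 0.443 m.
U = (-3.55×10⁻⁷) = -3.55×10⁻⁷ J.

-3.55×10⁻⁷ J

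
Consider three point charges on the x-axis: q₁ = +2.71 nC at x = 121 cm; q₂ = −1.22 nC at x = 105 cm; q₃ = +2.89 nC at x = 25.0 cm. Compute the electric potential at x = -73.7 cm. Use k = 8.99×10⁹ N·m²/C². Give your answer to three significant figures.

Electric potential is a scalar, so the contributions from each charge add algebraically: V = Σ kqᵢ/rᵢ.
Distances from the field point to each charge: r₁ = 1.95 m, r₂ = 1.79 m, r₃ = 0.987 m.
V = k[(2.71×10⁻⁹)/(1.95) + (-1.22×10⁻⁹)/(1.79) + (2.89×10⁻⁹)/(0.987)] = 32.7 V.

32.7 V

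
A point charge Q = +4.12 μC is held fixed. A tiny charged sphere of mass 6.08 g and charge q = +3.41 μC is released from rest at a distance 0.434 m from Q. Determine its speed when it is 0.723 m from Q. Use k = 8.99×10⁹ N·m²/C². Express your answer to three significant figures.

6.19 m/s

Only the electrostatic force acts, so mechanical energy is conserved: ½mv² = U₁ − U₂ = kQq(1/r₁ − 1/r₂).
U₁ − U₂ = (8.99×10⁹ N·m²/C²)(4.12×10⁻⁶ C)(3.41×10⁻⁶ C)(1/0.434 − 1/0.723) = 0.116 J.
v = √(2·0.116/6.08×10⁻³) = 6.19 m/s.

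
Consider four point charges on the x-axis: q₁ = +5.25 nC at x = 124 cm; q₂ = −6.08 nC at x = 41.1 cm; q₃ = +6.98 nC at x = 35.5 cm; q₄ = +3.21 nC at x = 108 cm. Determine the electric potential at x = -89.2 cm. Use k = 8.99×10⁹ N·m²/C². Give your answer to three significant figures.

Electric potential is a scalar, so the contributions from each charge add algebraically: V = Σ kqᵢ/rᵢ.
Distances from the field point to each charge: r₁ = 2.13 m, r₂ = 1.30 m, r₃ = 1.25 m, r₄ = 1.97 m.
V = k[(5.25×10⁻⁹)/(2.13) + (-6.08×10⁻⁹)/(1.30) + (6.98×10⁻⁹)/(1.25) + (3.21×10⁻⁹)/(1.97)] = 45.1 V.

45.1 V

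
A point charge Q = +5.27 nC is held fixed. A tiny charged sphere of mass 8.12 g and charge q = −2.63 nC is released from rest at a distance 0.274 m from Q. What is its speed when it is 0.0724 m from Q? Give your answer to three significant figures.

0.0177 m/s

Only the electrostatic force acts, so mechanical energy is conserved: ½mv² = U₁ − U₂ = kQq(1/r₁ − 1/r₂).
U₁ − U₂ = (8.99×10⁹ N·m²/C²)(5.27×10⁻⁹ C)(-2.63×10⁻⁹ C)(1/0.274 − 1/0.0724) = 1.27×10⁻⁶ J.
v = √(2·1.27×10⁻⁶/8.12×10⁻³) = 0.0177 m/s.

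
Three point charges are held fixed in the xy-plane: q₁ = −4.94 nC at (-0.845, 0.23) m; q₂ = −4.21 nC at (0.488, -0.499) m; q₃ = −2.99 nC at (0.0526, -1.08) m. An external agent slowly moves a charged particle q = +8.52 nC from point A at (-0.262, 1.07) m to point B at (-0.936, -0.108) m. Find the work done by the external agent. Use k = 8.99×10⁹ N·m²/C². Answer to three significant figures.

For quasistatic motion the external work equals the change in potential energy: W_ext = qΔV = q(V_B − V_A).
At A: distances to the source charges are 1.02 m, 1.74 m, 2.17 m; V_A = Σ kqᵢ/rᵢ = -77.6 V.
At B: distances to the source charges are 0.350 m, 1.48 m, 1.39 m; V_B = Σ kqᵢ/rᵢ = -172 V.
ΔV = V_B − V_A = -94.3 V.
W_ext = qΔV = (8.52×10⁻⁹ C)(-94.3 V) = -8.04×10⁻⁷ J.

-8.04×10⁻⁷ J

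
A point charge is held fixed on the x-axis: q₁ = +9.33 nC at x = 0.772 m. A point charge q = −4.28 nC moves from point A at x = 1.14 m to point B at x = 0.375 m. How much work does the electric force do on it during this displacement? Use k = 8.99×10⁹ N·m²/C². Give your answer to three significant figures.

-7.13×10⁻⁸ J

The work done by the electric force is W_field = −ΔU = −q(V_B − V_A) = q(V_A − V_B).
At A: distance to the source charge is 0.368 m; V_A = kq₁/r = 228 V.
At B: distance to the source charge is 0.397 m; V_B = kq₁/r = 211 V.
ΔV = V_B − V_A = -16.6 V.
W_field = −qΔV = −(-4.28×10⁻⁹ C)(-16.6 V) = -7.13×10⁻⁸ J.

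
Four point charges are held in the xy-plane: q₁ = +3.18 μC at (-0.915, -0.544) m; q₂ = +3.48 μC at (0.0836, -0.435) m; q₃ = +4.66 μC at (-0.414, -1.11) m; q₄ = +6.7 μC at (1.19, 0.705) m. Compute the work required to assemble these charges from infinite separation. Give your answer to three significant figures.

0.775 J

The assembly work is the sum of pairwise potential energies, U = Σ_{i<j} kqᵢqⱼ/rᵢⱼ.
Pair separations: r₁₂ = 1.00 m, r₁₃ = 0.756 m, r₁₄ = 2.45 m, r₂₃ = 0.839 m, r₂₄ = 1.59 m, r₃₄ = 2.42 m.
Summing all 6 pair terms gives U = 0.775 J.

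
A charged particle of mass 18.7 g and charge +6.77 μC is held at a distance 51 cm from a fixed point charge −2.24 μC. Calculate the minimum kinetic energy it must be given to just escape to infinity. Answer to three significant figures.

To just escape, total mechanical energy must reach zero at infinity: ½mv²_min + U = 0, so ½mv²_min = −U = |kQq|/r.
|U| = |kQq|/r = (8.99×10⁹ N·m²/C²)(2.24×10⁻⁶)(6.77×10⁻⁶)/(0.510) = 0.267 J.

0.267 J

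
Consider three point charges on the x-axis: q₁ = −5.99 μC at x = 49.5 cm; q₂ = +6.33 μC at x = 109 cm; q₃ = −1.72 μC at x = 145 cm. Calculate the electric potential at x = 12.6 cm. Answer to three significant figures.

-9.86×10⁴ V

Electric potential is a scalar, so the contributions from each charge add algebraically: V = Σ kqᵢ/rᵢ.
Distances from the field point to each charge: r₁ = 0.369 m, r₂ = 0.964 m, r₃ = 1.32 m.
V = k[(-5.99×10⁻⁶)/(0.369) + (6.33×10⁻⁶)/(0.964) + (-1.72×10⁻⁶)/(1.32)] = -9.86×10⁴ V.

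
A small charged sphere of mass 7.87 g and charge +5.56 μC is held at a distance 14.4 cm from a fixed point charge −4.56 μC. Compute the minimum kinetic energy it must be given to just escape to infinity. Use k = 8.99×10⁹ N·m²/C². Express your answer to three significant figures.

To just escape, total mechanical energy must reach zero at infinity: ½mv²_min + U = 0, so ½mv²_min = −U = |kQq|/r.
|U| = |kQq|/r = (8.99×10⁹ N·m²/C²)(4.56×10⁻⁶)(5.56×10⁻⁶)/(0.144) = 1.58 J.

1.58 J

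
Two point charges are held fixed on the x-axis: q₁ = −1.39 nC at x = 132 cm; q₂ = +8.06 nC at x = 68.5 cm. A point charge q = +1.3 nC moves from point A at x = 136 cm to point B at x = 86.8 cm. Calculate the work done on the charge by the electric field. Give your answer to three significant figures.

-7.45×10⁻⁷ J

The work done by the electric force is W_field = −ΔU = −q(V_B − V_A) = q(V_A − V_B).
At A: distances to the source charges are 0.0400 m, 0.675 m; V_A = Σ kqᵢ/rᵢ = -205 V.
At B: distances to the source charges are 0.452 m, 0.183 m; V_B = Σ kqᵢ/rᵢ = 368 V.
ΔV = V_B − V_A = 573 V.
W_field = −qΔV = −(1.30×10⁻⁹ C)(573 V) = -7.45×10⁻⁷ J.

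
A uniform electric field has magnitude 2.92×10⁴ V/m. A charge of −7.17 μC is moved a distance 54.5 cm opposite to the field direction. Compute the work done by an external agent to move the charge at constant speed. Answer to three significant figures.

-0.114 J

The potential change for a displacement 54.5 cm opposite to the field direction is ΔV = +Ed = 1.59×10⁴ V.
W_ext = qΔV = -0.114 J.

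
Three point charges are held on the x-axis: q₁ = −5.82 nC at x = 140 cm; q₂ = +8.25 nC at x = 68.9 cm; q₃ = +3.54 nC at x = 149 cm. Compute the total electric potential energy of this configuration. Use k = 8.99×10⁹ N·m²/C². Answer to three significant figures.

-2.34×10⁻⁶ J

The work to assemble the configuration equals its total potential energy, U = Σ kqᵢqⱼ/rᵢⱼ over all pairs.
Pair separations: r₁₂ = 0.711 m, r₁₃ = 0.0900 m, r₂₃ = 0.801 m.
U = (-6.07×10⁻⁷) + (-2.06×10⁻⁶) + (3.28×10⁻⁷) = -2.34×10⁻⁶ J.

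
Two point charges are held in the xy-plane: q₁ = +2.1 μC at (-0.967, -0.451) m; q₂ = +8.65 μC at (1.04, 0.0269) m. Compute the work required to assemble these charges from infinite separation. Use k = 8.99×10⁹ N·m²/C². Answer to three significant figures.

The assembly work is the sum of pairwise potential energies, U = Σ_{i<j} kqᵢqⱼ/rᵢⱼ.
Pair separations: r₁₂ = 2.06 m.
U = (0.0792) = 0.0792 J.

0.0792 J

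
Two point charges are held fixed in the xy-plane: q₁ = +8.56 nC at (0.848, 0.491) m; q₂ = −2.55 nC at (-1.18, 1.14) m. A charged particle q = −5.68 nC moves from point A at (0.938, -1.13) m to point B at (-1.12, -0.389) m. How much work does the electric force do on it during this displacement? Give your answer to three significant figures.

The work done by the electric force is W_field = −ΔU = −q(V_B − V_A) = q(V_A − V_B).
At A: distances to the source charges are 1.62 m, 3.10 m; V_A = Σ kqᵢ/rᵢ = 40.0 V.
At B: distances to the source charges are 2.16 m, 1.53 m; V_B = Σ kqᵢ/rᵢ = 20.7 V.
ΔV = V_B − V_A = -19.3 V.
W_field = −qΔV = −(-5.68×10⁻⁹ C)(-19.3 V) = -1.10×10⁻⁷ J.

-1.10×10⁻⁷ J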